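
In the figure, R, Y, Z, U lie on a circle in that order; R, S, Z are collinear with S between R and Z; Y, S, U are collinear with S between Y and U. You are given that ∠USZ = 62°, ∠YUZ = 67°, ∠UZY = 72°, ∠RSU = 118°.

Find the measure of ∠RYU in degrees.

1. ∠RSY = 62°  [vertical angles at S]
2. ∠YRZ = 67°  [same arc YZ]
3. ∠RYU = 51°  [△RSY]

∠RYU = 51°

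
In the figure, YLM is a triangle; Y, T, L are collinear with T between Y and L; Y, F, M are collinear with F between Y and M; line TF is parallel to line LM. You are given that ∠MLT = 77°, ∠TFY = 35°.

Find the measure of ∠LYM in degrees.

1. ∠MLY = 77°  [T on ray LY]
2. ∠LMY = 35°  [TF∥LM, corresponding at F]
3. ∠LYM = 68°  [△YLM]

∠LYM = 68°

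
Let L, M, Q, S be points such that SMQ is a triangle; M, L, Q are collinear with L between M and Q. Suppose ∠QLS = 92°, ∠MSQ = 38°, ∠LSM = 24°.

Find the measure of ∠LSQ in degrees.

1. ∠MLS = 88°  [linear pair at L on MQ]
2. ∠LMS = 68°  [△SML]
3. ∠QMS = 68°  [L on ray MQ]
4. ∠MQS = 74°  [△SMQ]
5. ∠LQS = 74°  [L on ray QM]
6. ∠LSQ = 14°  [△SLQ]

∠LSQ = 14°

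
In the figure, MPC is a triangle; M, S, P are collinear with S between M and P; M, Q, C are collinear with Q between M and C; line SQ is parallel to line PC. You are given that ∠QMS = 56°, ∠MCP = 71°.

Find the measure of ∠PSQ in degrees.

∠PSQ = 127°

1. ∠CMP = 56°  [S on MP, Q on MC]
2. ∠CPM = 53°  [△MPC]
3. ∠MSQ = 53°  [SQ∥PC, corresponding at S]
4. ∠PSQ = 127°  [linear pair at S on MP]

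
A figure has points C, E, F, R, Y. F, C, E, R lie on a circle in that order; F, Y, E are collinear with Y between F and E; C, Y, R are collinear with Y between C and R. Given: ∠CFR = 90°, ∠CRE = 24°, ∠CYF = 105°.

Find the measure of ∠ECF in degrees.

∠ECF = 117°

1. ∠CER = 90°  [cyclic FCER, opposite ∠F+∠E]
2. ∠CFE = 24°  [same arc CE]
3. ∠ECR = 66°  [△CER]
4. ∠CYE = 75°  [linear pair at Y on FE]
5. ∠CEF = 39°  [△CYE]
6. ∠ECF = 117°  [△FCE]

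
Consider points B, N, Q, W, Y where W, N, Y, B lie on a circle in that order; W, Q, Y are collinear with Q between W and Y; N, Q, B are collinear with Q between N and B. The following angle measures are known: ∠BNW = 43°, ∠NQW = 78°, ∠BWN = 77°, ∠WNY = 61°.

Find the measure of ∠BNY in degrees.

1. ∠NWY = 59°  [△WQN]
2. ∠NQY = 102°  [linear pair at Q on WY]
3. ∠NYW = 60°  [△WNY]
4. ∠BNY = 18°  [△NQY]

∠BNY = 18°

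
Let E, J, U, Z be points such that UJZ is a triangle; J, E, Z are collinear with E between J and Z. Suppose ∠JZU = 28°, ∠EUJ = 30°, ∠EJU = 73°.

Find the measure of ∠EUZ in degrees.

∠EUZ = 49°

1. ∠EZU = 28°  [E on ray ZJ]
2. ∠JEU = 77°  [△UJE]
3. ∠UEZ = 103°  [linear pair at E on JZ]
4. ∠EUZ = 49°  [△UEZ]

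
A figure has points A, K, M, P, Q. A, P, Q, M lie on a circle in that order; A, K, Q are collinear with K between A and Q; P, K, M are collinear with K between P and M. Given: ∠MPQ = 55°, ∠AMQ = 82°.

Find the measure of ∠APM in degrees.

∠APM = 43°

1. ∠MAQ = 55°  [same arc QM]
2. ∠AQM = 43°  [△AQM]
3. ∠APM = 43°  [same arc AM]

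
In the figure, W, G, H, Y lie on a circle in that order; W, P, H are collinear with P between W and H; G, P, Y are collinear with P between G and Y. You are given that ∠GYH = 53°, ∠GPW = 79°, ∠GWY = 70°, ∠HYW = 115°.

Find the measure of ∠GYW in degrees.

1. ∠GWH = 53°  [same arc GH]
2. ∠WGY = 48°  [△WPG]
3. ∠GYW = 62°  [△WGY]

∠GYW = 62°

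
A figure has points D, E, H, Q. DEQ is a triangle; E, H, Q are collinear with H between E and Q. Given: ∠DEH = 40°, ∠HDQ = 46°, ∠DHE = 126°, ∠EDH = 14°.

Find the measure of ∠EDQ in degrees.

∠EDQ = 60°

1. ∠DEQ = 40°  [H on ray EQ]
2. ∠DHQ = 54°  [linear pair at H on EQ]
3. ∠DQH = 80°  [△DHQ]
4. ∠DQE = 80°  [H on ray QE]
5. ∠EDQ = 60°  [△DEQ]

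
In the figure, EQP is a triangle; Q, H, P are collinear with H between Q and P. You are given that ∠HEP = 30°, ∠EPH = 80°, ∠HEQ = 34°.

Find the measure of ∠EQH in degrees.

1. ∠EHP = 70°  [△EHP]
2. ∠EHQ = 110°  [linear pair at H on QP]
3. ∠EQH = 36°  [△EQH]

∠EQH = 36°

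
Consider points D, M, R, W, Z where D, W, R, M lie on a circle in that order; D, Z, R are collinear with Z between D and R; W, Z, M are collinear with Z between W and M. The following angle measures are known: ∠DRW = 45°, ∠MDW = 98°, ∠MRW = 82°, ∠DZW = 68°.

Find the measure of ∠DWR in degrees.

∠DWR = 60°

1. ∠DMW = 45°  [same arc DW]
2. ∠DWM = 37°  [△DWM]
3. ∠RDW = 75°  [△DZW]
4. ∠DWR = 60°  [△DWR]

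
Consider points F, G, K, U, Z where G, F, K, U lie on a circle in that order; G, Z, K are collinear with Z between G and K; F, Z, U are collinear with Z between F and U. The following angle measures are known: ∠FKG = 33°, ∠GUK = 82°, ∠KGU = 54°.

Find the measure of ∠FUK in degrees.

∠FUK = 49°

1. ∠GFK = 98°  [cyclic GFKU, opposite ∠F+∠U]
2. ∠FGK = 49°  [△GFK]
3. ∠FUK = 49°  [same arc FK]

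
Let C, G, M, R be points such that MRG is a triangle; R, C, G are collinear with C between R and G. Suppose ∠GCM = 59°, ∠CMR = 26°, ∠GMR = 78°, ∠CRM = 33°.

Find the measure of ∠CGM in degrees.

1. ∠GRM = 33°  [C on ray RG]
2. ∠MGR = 69°  [△MRG]
3. ∠CGM = 69°  [C on ray GR]

∠CGM = 69°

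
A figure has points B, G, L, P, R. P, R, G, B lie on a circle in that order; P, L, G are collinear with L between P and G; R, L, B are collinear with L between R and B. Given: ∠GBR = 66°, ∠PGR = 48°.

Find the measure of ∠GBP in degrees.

1. ∠GPR = 66°  [same arc RG]
2. ∠GRP = 66°  [△PRG]
3. ∠GBP = 114°  [cyclic PRGB, opposite ∠R+∠B]

∠GBP = 114°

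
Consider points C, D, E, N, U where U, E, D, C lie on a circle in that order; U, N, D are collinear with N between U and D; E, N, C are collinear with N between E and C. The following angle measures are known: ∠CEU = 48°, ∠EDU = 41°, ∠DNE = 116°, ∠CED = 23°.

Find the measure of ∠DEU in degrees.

1. ∠CDU = 48°  [same arc UC]
2. ∠CUD = 23°  [same arc DC]
3. ∠DCU = 109°  [△UDC]
4. ∠DEU = 71°  [cyclic UEDC, opposite ∠E+∠C]

∠DEU = 71°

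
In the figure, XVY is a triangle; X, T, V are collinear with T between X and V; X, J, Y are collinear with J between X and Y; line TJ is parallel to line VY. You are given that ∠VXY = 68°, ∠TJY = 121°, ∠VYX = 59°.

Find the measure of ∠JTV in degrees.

∠JTV = 127°

1. ∠XVY = 53°  [△XVY]
2. ∠JTX = 53°  [TJ∥VY, corresponding at T]
3. ∠JTV = 127°  [linear pair at T on XV]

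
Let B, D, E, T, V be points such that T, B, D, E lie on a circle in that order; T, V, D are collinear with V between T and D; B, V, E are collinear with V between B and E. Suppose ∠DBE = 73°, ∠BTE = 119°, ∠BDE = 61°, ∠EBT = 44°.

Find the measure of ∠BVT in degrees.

∠BVT = 90°

1. ∠BED = 46°  [△BDE]
2. ∠BTD = 46°  [same arc BD]
3. ∠BVT = 90°  [△TVB]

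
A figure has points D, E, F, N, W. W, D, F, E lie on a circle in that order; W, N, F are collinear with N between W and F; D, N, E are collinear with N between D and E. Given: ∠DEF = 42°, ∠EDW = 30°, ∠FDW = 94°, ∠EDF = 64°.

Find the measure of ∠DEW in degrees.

∠DEW = 44°

1. ∠DWF = 42°  [same arc DF]
2. ∠DFW = 44°  [△WDF]
3. ∠DEW = 44°  [same arc WD]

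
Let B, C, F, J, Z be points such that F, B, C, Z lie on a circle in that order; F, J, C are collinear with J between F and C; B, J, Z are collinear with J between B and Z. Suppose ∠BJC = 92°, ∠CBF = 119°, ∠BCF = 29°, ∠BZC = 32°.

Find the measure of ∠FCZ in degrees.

1. ∠FJZ = 92°  [vertical angles at J]
2. ∠CZF = 61°  [cyclic FBCZ, opposite ∠B+∠Z]
3. ∠BZF = 29°  [same arc FB]
4. ∠CFZ = 59°  [△FJZ]
5. ∠FCZ = 60°  [△FCZ]

∠FCZ = 60°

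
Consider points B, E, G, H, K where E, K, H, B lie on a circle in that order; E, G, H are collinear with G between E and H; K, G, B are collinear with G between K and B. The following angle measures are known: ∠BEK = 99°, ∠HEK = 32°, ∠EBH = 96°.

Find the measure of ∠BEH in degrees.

1. ∠BHK = 81°  [cyclic EKHB, opposite ∠E+∠H]
2. ∠HBK = 32°  [same arc KH]
3. ∠BKH = 67°  [△KHB]
4. ∠BEH = 67°  [same arc HB]

∠BEH = 67°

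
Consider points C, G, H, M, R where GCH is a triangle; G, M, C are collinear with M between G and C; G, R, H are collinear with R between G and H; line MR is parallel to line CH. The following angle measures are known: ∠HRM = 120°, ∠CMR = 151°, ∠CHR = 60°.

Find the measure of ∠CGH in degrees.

1. ∠GMR = 29°  [linear pair at M on GC]
2. ∠CHG = 60°  [R on ray HG]
3. ∠GCH = 29°  [MR∥CH, corresponding at M]
4. ∠CGH = 91°  [△GCH]

∠CGH = 91°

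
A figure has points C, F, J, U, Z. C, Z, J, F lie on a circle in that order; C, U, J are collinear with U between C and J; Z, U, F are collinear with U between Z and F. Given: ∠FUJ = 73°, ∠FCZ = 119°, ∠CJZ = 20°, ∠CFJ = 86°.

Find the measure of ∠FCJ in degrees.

1. ∠CUF = 107°  [linear pair at U on CJ]
2. ∠CFZ = 20°  [same arc CZ]
3. ∠FCJ = 53°  [△CUF]

∠FCJ = 53°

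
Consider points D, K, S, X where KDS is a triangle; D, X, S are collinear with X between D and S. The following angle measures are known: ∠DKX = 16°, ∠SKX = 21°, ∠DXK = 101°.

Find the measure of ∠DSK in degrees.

1. ∠KXS = 79°  [linear pair at X on DS]
2. ∠KSX = 80°  [△KXS]
3. ∠DSK = 80°  [X on ray SD]

∠DSK = 80°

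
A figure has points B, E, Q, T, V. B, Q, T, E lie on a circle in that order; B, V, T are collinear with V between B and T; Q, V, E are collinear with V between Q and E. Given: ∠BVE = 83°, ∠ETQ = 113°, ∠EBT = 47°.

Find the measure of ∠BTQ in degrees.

1. ∠QVT = 83°  [vertical angles at V]
2. ∠EQT = 47°  [same arc TE]
3. ∠BTQ = 50°  [△QVT]

∠BTQ = 50°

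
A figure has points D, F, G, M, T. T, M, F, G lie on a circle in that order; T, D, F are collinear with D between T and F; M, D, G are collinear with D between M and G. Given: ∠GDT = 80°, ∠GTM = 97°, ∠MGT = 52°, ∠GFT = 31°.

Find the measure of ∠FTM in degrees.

1. ∠FDM = 80°  [vertical angles at D]
2. ∠GMT = 31°  [△TMG]
3. ∠MDT = 100°  [linear pair at D on TF]
4. ∠FTM = 49°  [△TDM]

∠FTM = 49°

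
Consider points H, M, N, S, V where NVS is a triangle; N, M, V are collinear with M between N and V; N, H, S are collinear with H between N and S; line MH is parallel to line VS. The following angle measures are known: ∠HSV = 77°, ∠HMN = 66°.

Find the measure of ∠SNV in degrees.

1. ∠NSV = 77°  [H on ray SN]
2. ∠NVS = 66°  [MH∥VS, corresponding at M]
3. ∠SNV = 37°  [△NVS]

∠SNV = 37°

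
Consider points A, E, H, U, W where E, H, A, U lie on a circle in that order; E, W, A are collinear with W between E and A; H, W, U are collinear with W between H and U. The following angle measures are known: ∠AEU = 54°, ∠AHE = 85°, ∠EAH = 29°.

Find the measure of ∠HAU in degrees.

1. ∠AHU = 54°  [same arc AU]
2. ∠AEH = 66°  [△EHA]
3. ∠AUH = 66°  [same arc HA]
4. ∠HAU = 60°  [△HAU]

∠HAU = 60°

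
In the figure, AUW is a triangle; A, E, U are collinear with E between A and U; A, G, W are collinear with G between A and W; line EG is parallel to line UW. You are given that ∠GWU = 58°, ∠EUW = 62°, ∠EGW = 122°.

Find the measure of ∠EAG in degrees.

∠EAG = 60°

1. ∠AUW = 62°  [E on ray UA]
2. ∠AGE = 58°  [linear pair at G on AW]
3. ∠AEG = 62°  [EG∥UW, corresponding at E]
4. ∠EAG = 60°  [△AEG]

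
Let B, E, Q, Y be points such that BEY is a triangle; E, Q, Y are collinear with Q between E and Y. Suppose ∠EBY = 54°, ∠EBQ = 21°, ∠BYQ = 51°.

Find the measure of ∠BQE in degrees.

1. ∠BYE = 51°  [Q on ray YE]
2. ∠BEY = 75°  [△BEY]
3. ∠BEQ = 75°  [Q on ray EY]
4. ∠BQE = 84°  [△BEQ]

∠BQE = 84°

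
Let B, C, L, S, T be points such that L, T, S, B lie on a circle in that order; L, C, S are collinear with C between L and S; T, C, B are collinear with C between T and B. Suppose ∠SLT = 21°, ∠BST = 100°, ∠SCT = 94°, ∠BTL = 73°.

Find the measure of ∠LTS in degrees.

1. ∠SBT = 21°  [same arc TS]
2. ∠BTS = 59°  [△TSB]
3. ∠LST = 27°  [△TCS]
4. ∠LTS = 132°  [△LTS]

∠LTS = 132°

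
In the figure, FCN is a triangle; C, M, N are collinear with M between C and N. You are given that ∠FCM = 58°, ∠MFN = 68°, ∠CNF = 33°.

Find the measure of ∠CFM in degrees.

∠CFM = 21°

1. ∠FNM = 33°  [M on ray NC]
2. ∠FMN = 79°  [△FMN]
3. ∠CMF = 101°  [linear pair at M on CN]
4. ∠CFM = 21°  [△FCM]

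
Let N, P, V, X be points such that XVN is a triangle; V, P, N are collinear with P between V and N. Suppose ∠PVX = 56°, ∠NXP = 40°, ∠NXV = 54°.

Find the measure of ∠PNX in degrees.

∠PNX = 70°

1. ∠NVX = 56°  [P on ray VN]
2. ∠VNX = 70°  [△XVN]
3. ∠PNX = 70°  [P on ray NV]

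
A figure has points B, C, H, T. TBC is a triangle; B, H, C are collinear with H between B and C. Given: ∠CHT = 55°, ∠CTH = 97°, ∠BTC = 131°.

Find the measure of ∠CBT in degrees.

∠CBT = 21°

1. ∠HCT = 28°  [△THC]
2. ∠BCT = 28°  [H on ray CB]
3. ∠CBT = 21°  [△TBC]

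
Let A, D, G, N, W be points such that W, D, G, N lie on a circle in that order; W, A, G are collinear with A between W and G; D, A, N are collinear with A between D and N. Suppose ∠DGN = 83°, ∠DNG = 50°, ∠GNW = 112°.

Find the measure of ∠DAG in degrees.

1. ∠GDN = 47°  [△DGN]
2. ∠DWG = 50°  [same arc DG]
3. ∠GDW = 68°  [cyclic WDGN, opposite ∠D+∠N]
4. ∠DGW = 62°  [△WDG]
5. ∠DAG = 71°  [△DAG]

∠DAG = 71°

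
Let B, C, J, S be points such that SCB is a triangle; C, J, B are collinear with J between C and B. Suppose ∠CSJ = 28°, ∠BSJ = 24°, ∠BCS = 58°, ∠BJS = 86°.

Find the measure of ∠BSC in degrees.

1. ∠JBS = 70°  [△SJB]
2. ∠CBS = 70°  [J on ray BC]
3. ∠BSC = 52°  [△SCB]

∠BSC = 52°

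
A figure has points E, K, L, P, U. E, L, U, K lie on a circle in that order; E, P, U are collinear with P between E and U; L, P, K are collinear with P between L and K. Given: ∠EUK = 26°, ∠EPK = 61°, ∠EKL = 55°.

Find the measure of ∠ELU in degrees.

1. ∠KEU = 64°  [△EPK]
2. ∠EKU = 90°  [△EUK]
3. ∠ELU = 90°  [cyclic ELUK, opposite ∠L+∠K]

∠ELU = 90°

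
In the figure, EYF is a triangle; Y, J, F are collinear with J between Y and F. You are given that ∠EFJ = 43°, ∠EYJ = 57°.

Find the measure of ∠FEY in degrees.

∠FEY = 80°

1. ∠EFY = 43°  [J on ray FY]
2. ∠EYF = 57°  [J on ray YF]
3. ∠FEY = 80°  [△EYF]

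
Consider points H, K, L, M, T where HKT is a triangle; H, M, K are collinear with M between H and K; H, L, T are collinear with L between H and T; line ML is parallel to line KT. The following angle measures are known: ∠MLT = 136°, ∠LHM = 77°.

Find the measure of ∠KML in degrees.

∠KML = 121°

1. ∠HLM = 44°  [linear pair at L on HT]
2. ∠HML = 59°  [△HML]
3. ∠KML = 121°  [linear pair at M on HK]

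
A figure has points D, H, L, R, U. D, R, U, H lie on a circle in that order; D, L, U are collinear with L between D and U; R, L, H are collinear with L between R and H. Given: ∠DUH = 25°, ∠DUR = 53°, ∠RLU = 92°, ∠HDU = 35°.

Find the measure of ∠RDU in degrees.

∠RDU = 67°

1. ∠DRH = 25°  [same arc DH]
2. ∠DLR = 88°  [linear pair at L on DU]
3. ∠RDU = 67°  [△DLR]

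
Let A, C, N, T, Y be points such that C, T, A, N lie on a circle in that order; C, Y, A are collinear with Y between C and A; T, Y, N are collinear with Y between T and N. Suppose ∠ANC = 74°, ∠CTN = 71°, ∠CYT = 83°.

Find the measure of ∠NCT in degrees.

1. ∠ATC = 106°  [cyclic CTAN, opposite ∠T+∠N]
2. ∠ACT = 26°  [△CYT]
3. ∠CAT = 48°  [△CTA]
4. ∠CNT = 48°  [same arc CT]
5. ∠NCT = 61°  [△CTN]

∠NCT = 61°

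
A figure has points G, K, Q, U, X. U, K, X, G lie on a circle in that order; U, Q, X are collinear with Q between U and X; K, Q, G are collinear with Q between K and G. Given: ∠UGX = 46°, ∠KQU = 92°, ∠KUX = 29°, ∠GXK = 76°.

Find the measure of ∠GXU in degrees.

∠GXU = 59°

1. ∠GQX = 92°  [vertical angles at Q]
2. ∠KGX = 29°  [same arc KX]
3. ∠GXU = 59°  [△XQG]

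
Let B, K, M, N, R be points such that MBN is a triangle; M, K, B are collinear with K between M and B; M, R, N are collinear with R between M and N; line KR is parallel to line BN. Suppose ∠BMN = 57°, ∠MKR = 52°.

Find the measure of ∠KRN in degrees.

1. ∠KMR = 57°  [K on MB, R on MN]
2. ∠KRM = 71°  [△MKR]
3. ∠KRN = 109°  [linear pair at R on MN]

∠KRN = 109°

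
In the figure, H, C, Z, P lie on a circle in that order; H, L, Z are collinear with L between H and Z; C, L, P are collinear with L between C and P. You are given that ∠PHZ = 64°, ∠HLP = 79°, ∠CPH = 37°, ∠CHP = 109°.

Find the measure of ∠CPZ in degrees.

∠CPZ = 45°

1. ∠PCZ = 64°  [same arc ZP]
2. ∠CZP = 71°  [cyclic HCZP, opposite ∠H+∠Z]
3. ∠CPZ = 45°  [△CZP]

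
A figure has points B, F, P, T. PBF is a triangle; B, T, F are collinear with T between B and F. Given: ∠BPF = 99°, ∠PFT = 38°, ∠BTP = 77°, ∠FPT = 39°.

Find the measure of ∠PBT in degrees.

1. ∠BFP = 38°  [T on ray FB]
2. ∠FBP = 43°  [△PBF]
3. ∠PBT = 43°  [T on ray BF]

∠PBT = 43°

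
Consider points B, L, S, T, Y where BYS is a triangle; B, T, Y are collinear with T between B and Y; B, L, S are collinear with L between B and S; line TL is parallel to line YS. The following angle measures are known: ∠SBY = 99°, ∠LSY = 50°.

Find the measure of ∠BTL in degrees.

∠BTL = 31°

1. ∠BSY = 50°  [L on ray SB]
2. ∠BYS = 31°  [△BYS]
3. ∠BTL = 31°  [TL∥YS, corresponding at T]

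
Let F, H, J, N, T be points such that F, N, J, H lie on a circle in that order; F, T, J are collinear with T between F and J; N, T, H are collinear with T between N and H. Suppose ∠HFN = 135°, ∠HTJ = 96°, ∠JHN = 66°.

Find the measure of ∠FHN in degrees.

∠FHN = 27°

1. ∠FTN = 96°  [vertical angles at T]
2. ∠JFN = 66°  [same arc NJ]
3. ∠FNH = 18°  [△FTN]
4. ∠FHN = 27°  [△FNH]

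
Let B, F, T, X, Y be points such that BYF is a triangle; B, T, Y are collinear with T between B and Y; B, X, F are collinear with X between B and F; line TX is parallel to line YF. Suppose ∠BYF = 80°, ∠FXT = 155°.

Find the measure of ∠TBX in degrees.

∠TBX = 75°

1. ∠BTX = 80°  [TX∥YF, corresponding at T]
2. ∠BXT = 25°  [linear pair at X on BF]
3. ∠TBX = 75°  [△BTX]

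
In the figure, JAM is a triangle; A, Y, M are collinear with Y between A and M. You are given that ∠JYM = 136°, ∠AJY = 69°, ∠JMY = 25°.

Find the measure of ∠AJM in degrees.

∠AJM = 88°

1. ∠AYJ = 44°  [linear pair at Y on AM]
2. ∠JAY = 67°  [△JAY]
3. ∠AMJ = 25°  [Y on ray MA]
4. ∠JAM = 67°  [Y on ray AM]
5. ∠AJM = 88°  [△JAM]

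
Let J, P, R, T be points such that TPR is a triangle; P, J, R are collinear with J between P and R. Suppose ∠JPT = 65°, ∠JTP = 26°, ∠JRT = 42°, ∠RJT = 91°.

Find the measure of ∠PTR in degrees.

∠PTR = 73°

1. ∠RPT = 65°  [J on ray PR]
2. ∠PRT = 42°  [J on ray RP]
3. ∠PTR = 73°  [△TPR]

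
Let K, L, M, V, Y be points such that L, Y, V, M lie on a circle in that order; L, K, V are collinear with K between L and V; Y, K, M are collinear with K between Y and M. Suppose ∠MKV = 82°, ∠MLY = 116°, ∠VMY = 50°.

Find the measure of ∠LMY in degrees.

∠LMY = 16°

1. ∠LKY = 82°  [vertical angles at K]
2. ∠VLY = 50°  [same arc YV]
3. ∠LYM = 48°  [△LKY]
4. ∠LMY = 16°  [△LYM]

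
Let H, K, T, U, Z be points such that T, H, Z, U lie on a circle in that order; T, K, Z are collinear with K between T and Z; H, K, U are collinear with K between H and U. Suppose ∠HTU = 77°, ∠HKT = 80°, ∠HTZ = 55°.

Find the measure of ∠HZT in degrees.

∠HZT = 58°

1. ∠HZU = 103°  [cyclic THZU, opposite ∠T+∠Z]
2. ∠HKZ = 100°  [linear pair at K on TZ]
3. ∠HUZ = 55°  [same arc HZ]
4. ∠UHZ = 22°  [△HZU]
5. ∠HZT = 58°  [△HKZ]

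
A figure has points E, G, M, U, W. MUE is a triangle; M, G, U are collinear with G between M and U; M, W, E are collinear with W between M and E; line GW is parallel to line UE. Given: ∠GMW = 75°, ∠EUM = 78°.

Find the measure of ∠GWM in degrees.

1. ∠EMU = 75°  [G on MU, W on ME]
2. ∠MEU = 27°  [△MUE]
3. ∠GWM = 27°  [GW∥UE, corresponding at W]

∠GWM = 27°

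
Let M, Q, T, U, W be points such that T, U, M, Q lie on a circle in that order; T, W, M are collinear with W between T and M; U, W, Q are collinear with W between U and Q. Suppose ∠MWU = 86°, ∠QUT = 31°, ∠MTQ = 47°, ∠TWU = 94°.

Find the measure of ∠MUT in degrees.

∠MUT = 78°

1. ∠QMT = 31°  [same arc TQ]
2. ∠MQT = 102°  [△TMQ]
3. ∠MUT = 78°  [cyclic TUMQ, opposite ∠U+∠Q]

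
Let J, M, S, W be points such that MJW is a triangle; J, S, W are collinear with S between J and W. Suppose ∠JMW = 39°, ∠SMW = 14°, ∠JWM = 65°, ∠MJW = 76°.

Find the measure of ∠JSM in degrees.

∠JSM = 79°

1. ∠MWS = 65°  [S on ray WJ]
2. ∠MSW = 101°  [△MSW]
3. ∠JSM = 79°  [linear pair at S on JW]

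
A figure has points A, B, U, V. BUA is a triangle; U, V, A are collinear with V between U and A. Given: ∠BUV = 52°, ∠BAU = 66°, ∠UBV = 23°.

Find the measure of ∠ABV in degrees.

1. ∠BVU = 105°  [△BUV]
2. ∠BAV = 66°  [V on ray AU]
3. ∠AVB = 75°  [linear pair at V on UA]
4. ∠ABV = 39°  [△BVA]

∠ABV = 39°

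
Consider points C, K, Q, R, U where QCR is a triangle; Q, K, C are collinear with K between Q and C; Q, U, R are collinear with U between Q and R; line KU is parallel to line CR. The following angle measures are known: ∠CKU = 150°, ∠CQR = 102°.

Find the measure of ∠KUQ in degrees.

1. ∠QKU = 30°  [linear pair at K on QC]
2. ∠KQU = 102°  [K on QC, U on QR]
3. ∠KUQ = 48°  [△QKU]

∠KUQ = 48°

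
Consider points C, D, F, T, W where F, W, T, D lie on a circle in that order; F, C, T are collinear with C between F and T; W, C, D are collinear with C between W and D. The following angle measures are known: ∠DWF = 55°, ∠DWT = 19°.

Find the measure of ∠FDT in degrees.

1. ∠DTF = 55°  [same arc FD]
2. ∠DFT = 19°  [same arc TD]
3. ∠FDT = 106°  [△FTD]

∠FDT = 106°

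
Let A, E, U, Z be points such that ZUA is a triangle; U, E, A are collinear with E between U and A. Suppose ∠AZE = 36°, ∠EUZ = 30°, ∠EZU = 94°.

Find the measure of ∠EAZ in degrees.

1. ∠UEZ = 56°  [△ZUE]
2. ∠AEZ = 124°  [linear pair at E on UA]
3. ∠EAZ = 20°  [△ZEA]

∠EAZ = 20°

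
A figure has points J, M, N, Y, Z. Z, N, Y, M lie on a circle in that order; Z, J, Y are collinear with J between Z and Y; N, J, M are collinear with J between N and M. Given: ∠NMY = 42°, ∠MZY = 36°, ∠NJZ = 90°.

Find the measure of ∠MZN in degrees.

∠MZN = 78°

1. ∠MNY = 36°  [same arc YM]
2. ∠MYN = 102°  [△NYM]
3. ∠MZN = 78°  [cyclic ZNYM, opposite ∠Z+∠Y]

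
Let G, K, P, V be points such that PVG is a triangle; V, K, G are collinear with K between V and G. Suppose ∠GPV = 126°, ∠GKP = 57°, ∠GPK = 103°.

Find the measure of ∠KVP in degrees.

∠KVP = 34°

1. ∠KGP = 20°  [△PKG]
2. ∠PGV = 20°  [K on ray GV]
3. ∠GVP = 34°  [△PVG]
4. ∠KVP = 34°  [K on ray VG]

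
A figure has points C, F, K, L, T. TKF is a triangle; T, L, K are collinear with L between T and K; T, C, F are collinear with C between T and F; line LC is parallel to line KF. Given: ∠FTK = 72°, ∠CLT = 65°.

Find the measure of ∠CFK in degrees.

1. ∠CTL = 72°  [L on TK, C on TF]
2. ∠LCT = 43°  [△TLC]
3. ∠FCL = 137°  [linear pair at C on TF]
4. ∠CFK = 43°  [LC∥KF, co-interior at F–C]

∠CFK = 43°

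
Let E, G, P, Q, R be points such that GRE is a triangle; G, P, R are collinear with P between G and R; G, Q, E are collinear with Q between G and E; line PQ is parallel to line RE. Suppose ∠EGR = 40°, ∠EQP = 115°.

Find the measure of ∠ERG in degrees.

1. ∠PGQ = 40°  [P on GR, Q on GE]
2. ∠GQP = 65°  [linear pair at Q on GE]
3. ∠GPQ = 75°  [△GPQ]
4. ∠ERG = 75°  [PQ∥RE, corresponding at P]

∠ERG = 75°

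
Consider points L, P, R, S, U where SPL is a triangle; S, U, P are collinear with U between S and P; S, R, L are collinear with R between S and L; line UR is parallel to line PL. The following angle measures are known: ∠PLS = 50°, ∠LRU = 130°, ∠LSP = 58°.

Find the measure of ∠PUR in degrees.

1. ∠LPS = 72°  [△SPL]
2. ∠RUS = 72°  [UR∥PL, corresponding at U]
3. ∠PUR = 108°  [linear pair at U on SP]

∠PUR = 108°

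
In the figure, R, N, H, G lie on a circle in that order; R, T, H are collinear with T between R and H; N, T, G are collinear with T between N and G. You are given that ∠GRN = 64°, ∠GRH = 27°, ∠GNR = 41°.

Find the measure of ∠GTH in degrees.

∠GTH = 102°

1. ∠NGR = 75°  [△RNG]
2. ∠GTR = 78°  [△RTG]
3. ∠GTH = 102°  [linear pair at T on RH]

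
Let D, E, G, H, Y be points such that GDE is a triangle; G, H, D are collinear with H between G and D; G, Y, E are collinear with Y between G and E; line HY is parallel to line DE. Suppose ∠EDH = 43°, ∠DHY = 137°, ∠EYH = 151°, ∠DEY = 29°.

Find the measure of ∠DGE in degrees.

∠DGE = 108°

1. ∠EDG = 43°  [H on ray DG]
2. ∠DEG = 29°  [Y on ray EG]
3. ∠DGE = 108°  [△GDE]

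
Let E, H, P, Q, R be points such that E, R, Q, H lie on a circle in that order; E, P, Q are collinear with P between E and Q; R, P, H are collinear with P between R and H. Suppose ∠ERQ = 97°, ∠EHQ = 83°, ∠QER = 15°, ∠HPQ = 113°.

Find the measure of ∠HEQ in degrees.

1. ∠EQR = 68°  [△ERQ]
2. ∠EPH = 67°  [linear pair at P on EQ]
3. ∠EHR = 68°  [same arc ER]
4. ∠HEQ = 45°  [△EPH]

∠HEQ = 45°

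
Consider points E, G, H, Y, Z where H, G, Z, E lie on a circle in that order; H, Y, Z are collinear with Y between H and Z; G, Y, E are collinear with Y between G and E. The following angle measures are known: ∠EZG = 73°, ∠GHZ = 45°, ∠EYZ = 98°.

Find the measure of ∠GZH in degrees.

1. ∠GEZ = 45°  [same arc GZ]
2. ∠GYH = 98°  [vertical angles at Y]
3. ∠EGZ = 62°  [△GZE]
4. ∠GYZ = 82°  [linear pair at Y on HZ]
5. ∠GZH = 36°  [△GYZ]

∠GZH = 36°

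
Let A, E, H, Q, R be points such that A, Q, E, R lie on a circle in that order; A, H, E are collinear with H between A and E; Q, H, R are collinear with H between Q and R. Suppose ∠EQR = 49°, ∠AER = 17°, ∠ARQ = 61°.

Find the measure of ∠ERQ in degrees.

1. ∠EAR = 49°  [same arc ER]
2. ∠ARE = 114°  [△AER]
3. ∠AEQ = 61°  [same arc AQ]
4. ∠AQE = 66°  [cyclic AQER, opposite ∠Q+∠R]
5. ∠EAQ = 53°  [△AQE]
6. ∠ERQ = 53°  [same arc QE]

∠ERQ = 53°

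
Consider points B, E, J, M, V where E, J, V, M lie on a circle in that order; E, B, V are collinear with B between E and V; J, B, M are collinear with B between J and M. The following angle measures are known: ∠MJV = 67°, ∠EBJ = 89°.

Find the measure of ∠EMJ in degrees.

∠EMJ = 22°

1. ∠MEV = 67°  [same arc VM]
2. ∠MBV = 89°  [vertical angles at B]
3. ∠EBM = 91°  [linear pair at B on EV]
4. ∠EMJ = 22°  [△EBM]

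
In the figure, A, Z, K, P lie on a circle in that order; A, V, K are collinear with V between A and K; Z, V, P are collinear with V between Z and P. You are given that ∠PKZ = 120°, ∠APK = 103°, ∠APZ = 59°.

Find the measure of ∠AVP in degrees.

1. ∠PAZ = 60°  [cyclic AZKP, opposite ∠A+∠K]
2. ∠AZP = 61°  [△AZP]
3. ∠AKP = 61°  [same arc AP]
4. ∠KAP = 16°  [△AKP]
5. ∠AVP = 105°  [△AVP]

∠AVP = 105°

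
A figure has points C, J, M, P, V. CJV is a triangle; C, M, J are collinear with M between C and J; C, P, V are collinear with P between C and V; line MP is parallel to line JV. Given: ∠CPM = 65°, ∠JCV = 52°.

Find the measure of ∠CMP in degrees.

1. ∠CVJ = 65°  [MP∥JV, corresponding at P]
2. ∠CJV = 63°  [△CJV]
3. ∠CMP = 63°  [MP∥JV, corresponding at M]

∠CMP = 63°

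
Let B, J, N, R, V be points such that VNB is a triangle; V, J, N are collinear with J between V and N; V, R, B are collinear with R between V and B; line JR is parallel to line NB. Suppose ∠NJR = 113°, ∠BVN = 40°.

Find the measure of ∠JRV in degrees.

1. ∠RJV = 67°  [linear pair at J on VN]
2. ∠JVR = 40°  [J on VN, R on VB]
3. ∠JRV = 73°  [△VJR]

∠JRV = 73°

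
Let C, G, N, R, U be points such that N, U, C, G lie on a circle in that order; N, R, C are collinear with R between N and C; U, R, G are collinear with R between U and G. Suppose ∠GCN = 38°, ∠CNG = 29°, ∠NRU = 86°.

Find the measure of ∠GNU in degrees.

1. ∠GUN = 38°  [same arc NG]
2. ∠CUG = 29°  [same arc CG]
3. ∠CRU = 94°  [linear pair at R on NC]
4. ∠NCU = 57°  [△URC]
5. ∠NGU = 57°  [same arc NU]
6. ∠GNU = 85°  [△NUG]

∠GNU = 85°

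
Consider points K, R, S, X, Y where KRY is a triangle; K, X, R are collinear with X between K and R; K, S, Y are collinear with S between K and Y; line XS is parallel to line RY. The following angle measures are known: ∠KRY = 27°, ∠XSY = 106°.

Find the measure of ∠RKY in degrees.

∠RKY = 79°

1. ∠KXS = 27°  [XS∥RY, corresponding at X]
2. ∠KSX = 74°  [linear pair at S on KY]
3. ∠SKX = 79°  [△KXS]
4. ∠RKY = 79°  [X on KR, S on KY]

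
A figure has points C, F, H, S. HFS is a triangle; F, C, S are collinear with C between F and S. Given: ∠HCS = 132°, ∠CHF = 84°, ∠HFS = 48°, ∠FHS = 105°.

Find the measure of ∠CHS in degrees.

1. ∠FSH = 27°  [△HFS]
2. ∠CSH = 27°  [C on ray SF]
3. ∠CHS = 21°  [△HCS]

∠CHS = 21°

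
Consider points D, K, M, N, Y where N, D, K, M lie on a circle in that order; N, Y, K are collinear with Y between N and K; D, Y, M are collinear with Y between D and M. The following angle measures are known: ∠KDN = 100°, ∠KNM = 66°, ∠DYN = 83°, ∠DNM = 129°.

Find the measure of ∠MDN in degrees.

1. ∠KMN = 80°  [cyclic NDKM, opposite ∠D+∠M]
2. ∠MKN = 34°  [△NKM]
3. ∠MDN = 34°  [same arc NM]

∠MDN = 34°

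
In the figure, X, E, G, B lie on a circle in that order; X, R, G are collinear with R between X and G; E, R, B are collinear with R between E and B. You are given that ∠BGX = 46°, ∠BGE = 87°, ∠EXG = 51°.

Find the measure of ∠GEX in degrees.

∠GEX = 88°

1. ∠BEX = 46°  [same arc XB]
2. ∠BXE = 93°  [cyclic XEGB, opposite ∠X+∠G]
3. ∠EBX = 41°  [△XEB]
4. ∠EGX = 41°  [same arc XE]
5. ∠GEX = 88°  [△XEG]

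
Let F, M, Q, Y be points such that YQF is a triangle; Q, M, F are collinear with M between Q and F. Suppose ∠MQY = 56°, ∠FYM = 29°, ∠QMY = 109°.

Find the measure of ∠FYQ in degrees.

1. ∠FQY = 56°  [M on ray QF]
2. ∠FMY = 71°  [linear pair at M on QF]
3. ∠MFY = 80°  [△YMF]
4. ∠QFY = 80°  [M on ray FQ]
5. ∠FYQ = 44°  [△YQF]

∠FYQ = 44°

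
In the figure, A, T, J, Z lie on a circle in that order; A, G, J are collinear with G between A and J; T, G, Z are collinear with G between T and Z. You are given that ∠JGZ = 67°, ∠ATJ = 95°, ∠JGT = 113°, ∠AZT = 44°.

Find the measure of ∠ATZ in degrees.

1. ∠AGZ = 113°  [linear pair at G on AJ]
2. ∠AZJ = 85°  [cyclic ATJZ, opposite ∠T+∠Z]
3. ∠JAZ = 23°  [△AGZ]
4. ∠AJZ = 72°  [△AJZ]
5. ∠ATZ = 72°  [same arc AZ]

∠ATZ = 72°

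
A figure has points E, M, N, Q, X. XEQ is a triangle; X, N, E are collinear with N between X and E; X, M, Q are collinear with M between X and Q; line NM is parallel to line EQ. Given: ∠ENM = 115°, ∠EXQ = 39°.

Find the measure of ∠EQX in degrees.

∠EQX = 76°

1. ∠MNX = 65°  [linear pair at N on XE]
2. ∠MXN = 39°  [N on XE, M on XQ]
3. ∠NMX = 76°  [△XNM]
4. ∠EQX = 76°  [NM∥EQ, corresponding at M]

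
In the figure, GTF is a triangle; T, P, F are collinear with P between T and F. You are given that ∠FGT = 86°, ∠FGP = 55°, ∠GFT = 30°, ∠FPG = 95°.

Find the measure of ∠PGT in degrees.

1. ∠FTG = 64°  [△GTF]
2. ∠GPT = 85°  [linear pair at P on TF]
3. ∠GTP = 64°  [P on ray TF]
4. ∠PGT = 31°  [△GTP]

∠PGT = 31°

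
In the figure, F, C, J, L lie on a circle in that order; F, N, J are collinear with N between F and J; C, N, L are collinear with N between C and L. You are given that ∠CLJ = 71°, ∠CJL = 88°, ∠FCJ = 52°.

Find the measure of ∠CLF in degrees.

1. ∠CFJ = 71°  [same arc CJ]
2. ∠CJF = 57°  [△FCJ]
3. ∠CLF = 57°  [same arc FC]

∠CLF = 57°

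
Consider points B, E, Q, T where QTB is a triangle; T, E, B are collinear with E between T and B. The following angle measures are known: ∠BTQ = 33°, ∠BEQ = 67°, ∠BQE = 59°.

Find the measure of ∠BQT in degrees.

1. ∠EBQ = 54°  [△QEB]
2. ∠QBT = 54°  [E on ray BT]
3. ∠BQT = 93°  [△QTB]

∠BQT = 93°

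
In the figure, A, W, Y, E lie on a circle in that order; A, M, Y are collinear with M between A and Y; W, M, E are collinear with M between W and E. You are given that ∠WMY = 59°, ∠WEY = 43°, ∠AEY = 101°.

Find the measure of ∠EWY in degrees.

1. ∠WAY = 43°  [same arc WY]
2. ∠AWY = 79°  [cyclic AWYE, opposite ∠W+∠E]
3. ∠AYW = 58°  [△AWY]
4. ∠EWY = 63°  [△WMY]

∠EWY = 63°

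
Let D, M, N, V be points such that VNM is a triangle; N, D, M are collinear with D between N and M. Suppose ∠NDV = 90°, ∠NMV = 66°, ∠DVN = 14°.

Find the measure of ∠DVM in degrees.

∠DVM = 24°

1. ∠MDV = 90°  [linear pair at D on NM]
2. ∠DMV = 66°  [D on ray MN]
3. ∠DVM = 24°  [△VDM]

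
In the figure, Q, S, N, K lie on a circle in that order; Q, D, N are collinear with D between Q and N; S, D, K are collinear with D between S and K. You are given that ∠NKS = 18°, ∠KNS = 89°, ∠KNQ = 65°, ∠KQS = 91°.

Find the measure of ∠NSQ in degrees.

1. ∠NQS = 18°  [same arc SN]
2. ∠KSQ = 65°  [same arc QK]
3. ∠QKS = 24°  [△QSK]
4. ∠QNS = 24°  [same arc QS]
5. ∠NSQ = 138°  [△QSN]

∠NSQ = 138°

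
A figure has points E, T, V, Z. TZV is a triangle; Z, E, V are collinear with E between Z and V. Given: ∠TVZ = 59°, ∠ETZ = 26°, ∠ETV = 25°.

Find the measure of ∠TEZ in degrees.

∠TEZ = 84°

1. ∠EVT = 59°  [E on ray VZ]
2. ∠TEV = 96°  [△TEV]
3. ∠TEZ = 84°  [linear pair at E on ZV]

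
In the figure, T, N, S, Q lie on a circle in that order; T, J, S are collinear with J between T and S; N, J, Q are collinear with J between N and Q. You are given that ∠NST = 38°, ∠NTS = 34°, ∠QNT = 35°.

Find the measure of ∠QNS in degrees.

∠QNS = 73°

1. ∠NJT = 111°  [△TJN]
2. ∠NJS = 69°  [linear pair at J on TS]
3. ∠QNS = 73°  [△NJS]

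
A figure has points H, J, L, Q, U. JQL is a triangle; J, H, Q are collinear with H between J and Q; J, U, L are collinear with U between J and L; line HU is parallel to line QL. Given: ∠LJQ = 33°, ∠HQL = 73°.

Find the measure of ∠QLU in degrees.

∠QLU = 74°

1. ∠JQL = 73°  [H on ray QJ]
2. ∠JLQ = 74°  [△JQL]
3. ∠QLU = 74°  [U on ray LJ]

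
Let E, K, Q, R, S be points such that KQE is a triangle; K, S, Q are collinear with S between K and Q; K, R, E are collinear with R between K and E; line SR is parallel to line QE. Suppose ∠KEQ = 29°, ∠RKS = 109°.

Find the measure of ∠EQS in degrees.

∠EQS = 42°

1. ∠KRS = 29°  [SR∥QE, corresponding at R]
2. ∠KSR = 42°  [△KSR]
3. ∠QSR = 138°  [linear pair at S on KQ]
4. ∠EQS = 42°  [SR∥QE, co-interior at Q–S]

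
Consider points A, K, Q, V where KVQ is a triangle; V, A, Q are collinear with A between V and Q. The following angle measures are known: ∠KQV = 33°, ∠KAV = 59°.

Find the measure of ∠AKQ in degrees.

∠AKQ = 26°

1. ∠AQK = 33°  [A on ray QV]
2. ∠KAQ = 121°  [linear pair at A on VQ]
3. ∠AKQ = 26°  [△KAQ]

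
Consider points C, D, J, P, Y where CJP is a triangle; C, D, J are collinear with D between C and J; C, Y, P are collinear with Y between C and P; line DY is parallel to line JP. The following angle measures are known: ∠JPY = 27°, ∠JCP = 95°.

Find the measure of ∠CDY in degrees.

∠CDY = 58°

1. ∠CPJ = 27°  [Y on ray PC]
2. ∠CJP = 58°  [△CJP]
3. ∠CDY = 58°  [DY∥JP, corresponding at D]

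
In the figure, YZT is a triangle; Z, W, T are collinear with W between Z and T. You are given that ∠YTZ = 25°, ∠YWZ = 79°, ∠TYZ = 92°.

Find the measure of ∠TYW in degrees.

∠TYW = 54°

1. ∠WTY = 25°  [W on ray TZ]
2. ∠TWY = 101°  [linear pair at W on ZT]
3. ∠TYW = 54°  [△YWT]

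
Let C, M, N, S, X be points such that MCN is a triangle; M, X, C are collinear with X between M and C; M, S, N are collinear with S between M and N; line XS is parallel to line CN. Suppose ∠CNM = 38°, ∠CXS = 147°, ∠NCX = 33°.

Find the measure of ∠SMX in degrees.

1. ∠MSX = 38°  [XS∥CN, corresponding at S]
2. ∠MXS = 33°  [linear pair at X on MC]
3. ∠SMX = 109°  [△MXS]

∠SMX = 109°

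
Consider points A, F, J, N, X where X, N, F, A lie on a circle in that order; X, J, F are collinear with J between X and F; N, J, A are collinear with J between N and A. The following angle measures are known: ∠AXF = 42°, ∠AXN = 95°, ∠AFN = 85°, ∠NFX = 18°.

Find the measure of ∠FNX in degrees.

1. ∠ANF = 42°  [same arc FA]
2. ∠FAN = 53°  [△NFA]
3. ∠FXN = 53°  [same arc NF]
4. ∠FNX = 109°  [△XNF]

∠FNX = 109°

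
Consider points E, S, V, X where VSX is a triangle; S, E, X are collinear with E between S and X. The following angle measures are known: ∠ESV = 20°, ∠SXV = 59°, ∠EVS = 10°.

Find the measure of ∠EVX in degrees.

1. ∠SEV = 150°  [△VSE]
2. ∠EXV = 59°  [E on ray XS]
3. ∠VEX = 30°  [linear pair at E on SX]
4. ∠EVX = 91°  [△VEX]

∠EVX = 91°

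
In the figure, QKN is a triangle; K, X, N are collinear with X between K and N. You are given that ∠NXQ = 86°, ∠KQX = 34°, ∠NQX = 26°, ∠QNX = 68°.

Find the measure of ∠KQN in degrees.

∠KQN = 60°

1. ∠KXQ = 94°  [linear pair at X on KN]
2. ∠QKX = 52°  [△QKX]
3. ∠KNQ = 68°  [X on ray NK]
4. ∠NKQ = 52°  [X on ray KN]
5. ∠KQN = 60°  [△QKN]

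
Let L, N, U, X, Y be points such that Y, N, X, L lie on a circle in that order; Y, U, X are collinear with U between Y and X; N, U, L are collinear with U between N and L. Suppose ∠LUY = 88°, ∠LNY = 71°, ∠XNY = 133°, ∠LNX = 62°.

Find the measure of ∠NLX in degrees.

1. ∠LUX = 92°  [linear pair at U on YX]
2. ∠LXY = 71°  [same arc YL]
3. ∠NLX = 17°  [△XUL]

∠NLX = 17°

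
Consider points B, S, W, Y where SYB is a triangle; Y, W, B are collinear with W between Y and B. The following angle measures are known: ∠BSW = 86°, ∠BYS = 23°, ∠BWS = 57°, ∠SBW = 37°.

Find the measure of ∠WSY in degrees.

∠WSY = 34°

1. ∠SYW = 23°  [W on ray YB]
2. ∠SWY = 123°  [linear pair at W on YB]
3. ∠WSY = 34°  [△SYW]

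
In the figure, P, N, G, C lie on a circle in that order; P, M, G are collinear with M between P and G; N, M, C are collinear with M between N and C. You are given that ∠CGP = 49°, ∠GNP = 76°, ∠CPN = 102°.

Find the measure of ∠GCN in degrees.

1. ∠GCP = 104°  [cyclic PNGC, opposite ∠N+∠C]
2. ∠CGN = 78°  [cyclic PNGC, opposite ∠P+∠G]
3. ∠CPG = 27°  [△PGC]
4. ∠CNG = 27°  [same arc GC]
5. ∠GCN = 75°  [△NGC]

∠GCN = 75°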